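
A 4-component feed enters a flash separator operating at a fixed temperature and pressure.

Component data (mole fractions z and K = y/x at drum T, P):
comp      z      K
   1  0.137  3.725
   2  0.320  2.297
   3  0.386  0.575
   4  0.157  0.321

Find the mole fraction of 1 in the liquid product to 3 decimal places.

x_1 = 0.054

Newton iteration, V/F⁰ = 0.5:
  V/F = 0.500: g = 0.0401, g' = -0.659 → V/F = 0.561
Converged at V/F = 0.561.
Compositions from xᵢ = zᵢ/(1+V/F(Kᵢ−1)), yᵢ = Kᵢxᵢ:
  1: x = 0.054, y = 0.202
  2: x = 0.185, y = 0.425
  3: x = 0.507, y = 0.292
  4: x = 0.254, y = 0.081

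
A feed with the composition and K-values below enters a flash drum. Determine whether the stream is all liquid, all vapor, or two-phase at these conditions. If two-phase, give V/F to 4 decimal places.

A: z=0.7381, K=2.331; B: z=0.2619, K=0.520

ΣzᵢKᵢ = 1.8567; Σzᵢ/Kᵢ = 0.8203.
Since Σzᵢ/Kᵢ < 1 the mixture is above its dew point — single vapor phase.

all vapor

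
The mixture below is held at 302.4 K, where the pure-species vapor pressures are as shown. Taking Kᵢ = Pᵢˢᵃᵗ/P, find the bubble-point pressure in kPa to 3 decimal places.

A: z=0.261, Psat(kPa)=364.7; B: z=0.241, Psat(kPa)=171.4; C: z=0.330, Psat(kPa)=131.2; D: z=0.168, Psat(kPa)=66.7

Pbub = 190.996 kPa

At the bubble point ψ → 0, so ΣzᵢKᵢ = 1 with Kᵢ = Pᵢˢᵃᵗ/P ⇒ P = ΣzᵢPᵢˢᵃᵗ.
P = 0.261·364.7 + 0.241·171.4 + 0.330·131.2 + 0.168·66.7 = 190.996 kPa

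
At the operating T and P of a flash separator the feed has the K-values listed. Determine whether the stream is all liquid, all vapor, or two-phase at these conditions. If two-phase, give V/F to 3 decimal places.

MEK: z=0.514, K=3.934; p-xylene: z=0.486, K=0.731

all vapor

ΣzᵢKᵢ = 2.377; Σzᵢ/Kᵢ = 0.795.
Since Σzᵢ/Kᵢ < 1 the mixture is above its dew point — single vapor phase.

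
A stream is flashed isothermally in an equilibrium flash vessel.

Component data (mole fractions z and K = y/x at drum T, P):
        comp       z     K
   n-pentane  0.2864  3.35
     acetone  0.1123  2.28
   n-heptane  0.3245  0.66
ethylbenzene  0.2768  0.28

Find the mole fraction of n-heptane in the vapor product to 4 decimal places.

Material balance + equilibrium reduce to Σ zᵢ(Kᵢ−1)/(1+ψ(Kᵢ−1)) = 0.
Check two-phase: ΣzᵢKᵢ = 1.5072 > 1 and Σzᵢ/Kᵢ = 1.6150 > 1, so g(0) = 0.5072 > 0 and g(1) = -0.6150 < 0.
Newton iteration, ψ⁰ = 0.42:
  ψ = 0.4200: g = 0.01781, g' = -0.8243 → ψ = 0.4416
  ψ = 0.4416: g = 0.00009, g' = -0.8164 → ψ = 0.4417
Converged at ψ = 0.4417.
Compositions from xᵢ = zᵢ/(1+ψ(Kᵢ−1)), yᵢ = Kᵢxᵢ:
  n-pentane: x = 0.1405, y = 0.4708
  acetone: x = 0.0717, y = 0.1636
  n-heptane: x = 0.3818, y = 0.2520
  ethylbenzene: x = 0.4059, y = 0.1136

y_n-heptane = 0.2520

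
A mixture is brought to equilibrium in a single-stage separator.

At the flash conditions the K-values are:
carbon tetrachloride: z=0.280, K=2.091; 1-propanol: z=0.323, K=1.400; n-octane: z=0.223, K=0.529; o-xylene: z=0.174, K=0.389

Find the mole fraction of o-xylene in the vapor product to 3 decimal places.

Material balance + equilibrium reduce to Σ zᵢ(Kᵢ−1)/(1+ψ(Kᵢ−1)) = 0.
Feasibility: ΣzᵢKᵢ = 1.223, Σzᵢ/Kᵢ = 1.233 — both > 1, two phases present.
Newton–Raphson from ψ = 0.5:
  ψ = 0.500: g = 0.0149, g' = -0.395 → ψ = 0.538
  ψ = 0.538: g = -0.0001, g' = -0.400 → ψ = 0.537
Converged at ψ = 0.537.
Compositions from xᵢ = zᵢ/(1+ψ(Kᵢ−1)), yᵢ = Kᵢxᵢ:
  carbon tetrachloride: x = 0.177, y = 0.369
  1-propanol: x = 0.266, y = 0.372
  n-octane: x = 0.299, y = 0.158
  o-xylene: x = 0.259, y = 0.101

y_o-xylene = 0.101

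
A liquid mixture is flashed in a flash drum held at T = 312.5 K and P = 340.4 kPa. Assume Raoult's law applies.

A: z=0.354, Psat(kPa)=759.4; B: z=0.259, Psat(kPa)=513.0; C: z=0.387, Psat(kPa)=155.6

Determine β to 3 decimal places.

β = 0.684

Raoult's law: Kᵢ = Pᵢˢᵃᵗ/P = Pᵢˢᵃᵗ/340.4.
  K_A = 759.4/340.4 = 2.23090, K_B = 513.0/340.4 = 1.50705, K_C = 155.6/340.4 = 0.45711
Rachford–Rice: g(β) = Σ zᵢ(Kᵢ−1)/(1+β(Kᵢ−1)) = 0.
Check two-phase: ΣzᵢKᵢ = 1.357 > 1 and Σzᵢ/Kᵢ = 1.177 > 1, so g(0) = 0.357 > 0 and g(1) = -0.177 < 0.
Iterate (Newton) starting at β = 0.5:
  β = 0.500: g = 0.0861, g' = -0.463 → β = 0.686
  β = 0.686: g = -0.0011, g' = -0.484 → β = 0.684
Converged at β = 0.684.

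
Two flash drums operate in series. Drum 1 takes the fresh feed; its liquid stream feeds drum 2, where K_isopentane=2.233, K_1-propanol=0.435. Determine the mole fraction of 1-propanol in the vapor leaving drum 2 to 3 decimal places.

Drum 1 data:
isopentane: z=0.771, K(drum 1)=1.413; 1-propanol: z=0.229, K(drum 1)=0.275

y_1-propanol (drum 2) = 0.298

Drum 1:
Material balance + equilibrium reduce to Σ zᵢ(Kᵢ−1)/(1+ψ₁(Kᵢ−1)) = 0.
g(0) = ΣzᵢKᵢ − 1 = 0.152 and g(1) = 1 − Σzᵢ/Kᵢ = -0.378, so a root lies in (0, 1).
Binary case is linear: z₁(K₁−1)(1+ψ₁(K₂−1)) + z₂(K₂−1)(1+ψ₁(K₁−1)) = 0
⇒ ψ₁ = [z₁(K₁−1)+z₂(K₂−1)] / [−(K₁−1)(K₂−1)] = 0.1524/0.2994 = 0.509
Drum-1 compositions:
  isopentane: x = 0.637, y = 0.900
  1-propanol: x = 0.363, y = 0.100
Drum-2 feed = drum-1 liquid: z₂ = (0.6371, 0.3629).
Drum 2:
Let ψ₂ = V/F and solve Σ zᵢ(Kᵢ−1)/(1+ψ₂(Kᵢ−1)) = 0.
Check two-phase: ΣzᵢKᵢ = 1.580 > 1 and Σzᵢ/Kᵢ = 1.120 > 1, so g(0) = 0.580 > 0 and g(1) = -0.120 < 0.
Binary case is linear: z₁(K₁−1)(1+ψ₂(K₂−1)) + z₂(K₂−1)(1+ψ₂(K₁−1)) = 0
⇒ ψ₂ = [z₁(K₁−1)+z₂(K₂−1)] / [−(K₁−1)(K₂−1)] = 0.5805/0.6966 = 0.833
  isopentane: x = 0.314, y = 0.702
  1-propanol: x = 0.686, y = 0.298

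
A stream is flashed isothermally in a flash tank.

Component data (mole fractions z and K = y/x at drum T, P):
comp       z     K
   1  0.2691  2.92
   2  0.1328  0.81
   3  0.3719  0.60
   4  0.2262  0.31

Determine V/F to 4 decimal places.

V/F = 0.2059

Material balance + equilibrium reduce to Σ zᵢ(Kᵢ−1)/(1+V/F(Kᵢ−1)) = 0.
Feasibility: ΣzᵢKᵢ = 1.1866, Σzᵢ/Kᵢ = 1.6056 — both > 1, two phases present.
Newton–Raphson from V/F = 0.5:
  V/F = 0.5000: g = -0.18851, g' = -0.6081 → V/F = 0.1900
  V/F = 0.1900: g = 0.01178, g' = -0.7501 → V/F = 0.2057
  V/F = 0.2057: g = 0.00014, g' = -0.7319 → V/F = 0.2059
Converged at V/F = 0.2059.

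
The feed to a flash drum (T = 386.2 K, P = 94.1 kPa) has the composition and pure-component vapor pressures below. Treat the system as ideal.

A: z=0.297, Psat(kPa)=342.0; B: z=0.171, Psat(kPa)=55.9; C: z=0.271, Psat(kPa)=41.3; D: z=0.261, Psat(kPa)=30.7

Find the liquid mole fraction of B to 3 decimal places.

x_B = 0.191

Raoult's law: Kᵢ = Pᵢˢᵃᵗ/P = Pᵢˢᵃᵗ/94.1.
  K_A = 342.0/94.1 = 3.63443, K_B = 55.9/94.1 = 0.59405, K_C = 41.3/94.1 = 0.43889, K_D = 30.7/94.1 = 0.32625
Rachford–Rice: g(V/F) = Σ zᵢ(Kᵢ−1)/(1+V/F(Kᵢ−1)) = 0.
g(0) = ΣzᵢKᵢ − 1 = 0.385 and g(1) = 1 − Σzᵢ/Kᵢ = -0.787, so a root lies in (0, 1).
Iterate (Newton) starting at V/F = 0.5:
  V/F = 0.500: g = -0.2260, g' = -0.863 → V/F = 0.238
  V/F = 0.238: g = 0.0191, g' = -1.095 → V/F = 0.255
  V/F = 0.255: g = 0.0003, g' = -1.061 → V/F = 0.256
Converged at V/F = 0.256.
Compositions from xᵢ = zᵢ/(1+V/F(Kᵢ−1)), yᵢ = Kᵢxᵢ:
  A: x = 0.177, y = 0.645
  B: x = 0.191, y = 0.113
  C: x = 0.316, y = 0.139
  D: x = 0.315, y = 0.103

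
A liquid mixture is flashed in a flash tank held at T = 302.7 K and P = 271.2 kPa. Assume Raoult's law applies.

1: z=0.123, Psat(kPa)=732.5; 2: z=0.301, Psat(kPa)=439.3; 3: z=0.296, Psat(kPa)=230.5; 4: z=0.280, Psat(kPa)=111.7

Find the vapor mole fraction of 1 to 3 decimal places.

Raoult's law: Kᵢ = Pᵢˢᵃᵗ/P = Pᵢˢᵃᵗ/271.2.
  K_1 = 732.5/271.2 = 2.70096, K_2 = 439.3/271.2 = 1.61984, K_3 = 230.5/271.2 = 0.84993, K_4 = 111.7/271.2 = 0.41187
Newton–Raphson from ψ = 0.5:
  ψ = 0.500: g = -0.0258, g' = -0.373 → ψ = 0.431
Converged at ψ = 0.431.
Compositions from xᵢ = zᵢ/(1+ψ(Kᵢ−1)), yᵢ = Kᵢxᵢ:
  1: x = 0.071, y = 0.192
  2: x = 0.238, y = 0.385
  3: x = 0.316, y = 0.269
  4: x = 0.375, y = 0.154

y_1 = 0.192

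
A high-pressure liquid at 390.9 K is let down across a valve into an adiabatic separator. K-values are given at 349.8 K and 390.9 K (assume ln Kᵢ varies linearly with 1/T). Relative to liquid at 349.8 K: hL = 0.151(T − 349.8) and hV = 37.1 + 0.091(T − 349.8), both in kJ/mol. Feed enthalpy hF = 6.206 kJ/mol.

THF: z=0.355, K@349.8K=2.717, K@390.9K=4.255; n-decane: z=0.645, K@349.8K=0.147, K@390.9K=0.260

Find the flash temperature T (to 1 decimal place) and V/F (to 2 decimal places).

Adiabatic flash: solve Rachford–Rice at each trial T, then check hF = ψ·hV(T) + (1−ψ)·hL(T).
  T = 349.8 K: K = (2.717, 0.147), RR gives ψ = 0.041, H_out = 1.503 kJ/mol
  T = 390.9 K: K = (4.255, 0.260), RR gives ψ = 0.282, H_out = 15.958 kJ/mol
  T = 370.4 K: K = (3.445, 0.199), RR gives ψ = 0.179, H_out = 9.538 kJ/mol
  T = 360.1 K: K = (3.070, 0.172), RR gives ψ = 0.117, H_out = 5.821 kJ/mol
  T = 365.2 K: K = (3.253, 0.185), RR gives ψ = 0.149, H_out = 7.720 kJ/mol
  T = 362.6 K: K = (3.159, 0.178), RR gives ψ = 0.133, H_out = 6.768 kJ/mol
  T = 361.4 K: K = (3.116, 0.175), RR gives ψ = 0.125, H_out = 6.317 kJ/mol
Linear interpolation between T = 360.1 (H_out = 5.821) and T = 361.4 (H_out = 6.317) on hF = 6.206 gives T ≈ 361.1 K, at which ψ = 0.12.

T = 361.1 K, V/F = 0.12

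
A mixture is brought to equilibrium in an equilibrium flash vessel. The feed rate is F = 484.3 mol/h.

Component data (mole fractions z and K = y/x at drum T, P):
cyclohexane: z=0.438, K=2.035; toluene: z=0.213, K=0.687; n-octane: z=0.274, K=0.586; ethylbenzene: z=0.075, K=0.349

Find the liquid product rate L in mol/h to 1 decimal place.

L = 236.7 mol/h

Rachford–Rice: g(ψ) = Σ zᵢ(Kᵢ−1)/(1+ψ(Kᵢ−1)) = 0.
g(0) = ΣzᵢKᵢ − 1 = 0.224 and g(1) = 1 − Σzᵢ/Kᵢ = -0.208, so a root lies in (0, 1).
Newton iteration, ψ⁰ = 0.49:
  ψ = 0.490: g = 0.0080, g' = -0.378 → ψ = 0.511
Converged at ψ = 0.511.
Then V = ψ·F = 0.5113·484.3 = 247.6 mol/h and L = F − V = 236.7 mol/h.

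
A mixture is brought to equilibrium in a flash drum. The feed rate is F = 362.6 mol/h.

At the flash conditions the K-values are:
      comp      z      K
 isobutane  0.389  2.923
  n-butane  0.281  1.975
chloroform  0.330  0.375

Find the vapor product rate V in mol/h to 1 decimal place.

V = 305.6 mol/h

Newton iteration, β⁰ = 0.37:
  β = 0.370: g = 0.3701, g' = -0.853 → β = 0.804
  β = 0.804: g = 0.0331, g' = -0.826 → β = 0.844
  β = 0.844: g = -0.0008, g' = -0.867 → β = 0.843
Converged at β = 0.843.
Then V = β·F = 0.8428·362.6 = 305.6 mol/h and L = F − V = 57.0 mol/h.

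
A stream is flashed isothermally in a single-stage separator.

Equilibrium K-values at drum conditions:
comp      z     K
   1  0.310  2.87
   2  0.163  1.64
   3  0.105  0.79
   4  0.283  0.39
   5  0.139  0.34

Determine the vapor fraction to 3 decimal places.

ψ = 0.454

Let ψ = V/F and solve Σ zᵢ(Kᵢ−1)/(1+ψ(Kᵢ−1)) = 0.
Check two-phase: ΣzᵢKᵢ = 1.398 > 1 and Σzᵢ/Kᵢ = 1.475 > 1, so g(0) = 0.398 > 0 and g(1) = -0.475 < 0.
Newton iteration, ψ⁰ = 0.5:
  ψ = 0.500: g = -0.0313, g' = -0.687 → ψ = 0.454
Converged at ψ = 0.454.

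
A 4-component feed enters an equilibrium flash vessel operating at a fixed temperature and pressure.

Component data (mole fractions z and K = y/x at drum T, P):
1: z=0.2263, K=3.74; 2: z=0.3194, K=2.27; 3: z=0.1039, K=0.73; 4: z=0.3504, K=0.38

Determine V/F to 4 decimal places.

Material balance + equilibrium reduce to Σ zᵢ(Kᵢ−1)/(1+V/F(Kᵢ−1)) = 0.
g(0) = ΣzᵢKᵢ − 1 = 0.7804 and g(1) = 1 − Σzᵢ/Kᵢ = -0.2656, so a root lies in (0, 1).
Newton iteration, V/F⁰ = 0.5:
  V/F = 0.5000: g = 0.16244, g' = -0.7882 → V/F = 0.7061
  V/F = 0.7061: g = 0.00408, g' = -0.7781 → V/F = 0.7113
Converged at V/F = 0.7113.

V/F = 0.7113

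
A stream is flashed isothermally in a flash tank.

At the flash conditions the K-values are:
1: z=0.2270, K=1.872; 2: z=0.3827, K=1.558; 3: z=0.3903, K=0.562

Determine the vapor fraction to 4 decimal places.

Newton iteration, ψ⁰ = 0.35:
  ψ = 0.3500: g = 0.12841, g' = -0.2892 → ψ = 0.7941
  ψ = 0.7941: g = 0.00282, g' = -0.2935 → ψ = 0.8037
Converged at ψ = 0.8037.

ψ = 0.8037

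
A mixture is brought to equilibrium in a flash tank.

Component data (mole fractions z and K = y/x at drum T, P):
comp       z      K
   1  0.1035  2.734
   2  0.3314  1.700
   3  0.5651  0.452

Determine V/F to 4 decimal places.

V/F = 0.1785

Rachford–Rice: g(V/F) = Σ zᵢ(Kᵢ−1)/(1+V/F(Kᵢ−1)) = 0.
Feasibility: ΣzᵢKᵢ = 1.1018, Σzᵢ/Kᵢ = 1.4830 — both > 1, two phases present.
Newton iteration, V/F⁰ = 0.5:
  V/F = 0.5000: g = -0.15859, g' = -0.5003 → V/F = 0.1831
  V/F = 0.1831: g = -0.00234, g' = -0.5166 → V/F = 0.1785
Converged at V/F = 0.1785.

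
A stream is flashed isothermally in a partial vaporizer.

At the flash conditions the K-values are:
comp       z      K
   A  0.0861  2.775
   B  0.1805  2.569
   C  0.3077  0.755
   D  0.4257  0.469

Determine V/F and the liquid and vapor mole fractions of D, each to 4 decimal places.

Newton–Raphson from V/F = 0.44:
  V/F = 0.4400: g = -0.12611, g' = -0.4686 → V/F = 0.1709
  V/F = 0.1709: g = 0.01330, g' = -0.6013 → V/F = 0.1930
  V/F = 0.1930: g = 0.00022, g' = -0.5816 → V/F = 0.1934
Converged at V/F = 0.1934.
Compositions from xᵢ = zᵢ/(1+V/F(Kᵢ−1)), yᵢ = Kᵢxᵢ:
  A: x = 0.0641, y = 0.1779
  B: x = 0.1385, y = 0.3558
  C: x = 0.3230, y = 0.2439
  D: x = 0.4744, y = 0.2225

V/F = 0.1934, x_D = 0.4744, y_D = 0.2225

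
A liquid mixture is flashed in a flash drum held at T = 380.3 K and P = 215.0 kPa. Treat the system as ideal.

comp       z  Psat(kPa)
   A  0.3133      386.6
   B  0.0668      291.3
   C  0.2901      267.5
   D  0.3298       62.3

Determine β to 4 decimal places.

Raoult's law: Kᵢ = Pᵢˢᵃᵗ/P = Pᵢˢᵃᵗ/215.0.
  K_A = 386.6/215.0 = 1.798140, K_B = 291.3/215.0 = 1.354884, K_C = 267.5/215.0 = 1.244186, K_D = 62.3/215.0 = 0.289767
Newton–Raphson from β = 0.54:
  β = 0.5400: g = -0.12274, g' = -0.5546 → β = 0.3187
  β = 0.3187: g = -0.01640, g' = -0.4265 → β = 0.2803
  β = 0.2803: g = -0.00023, g' = -0.4147 → β = 0.2797
Converged at β = 0.2797.

β = 0.2797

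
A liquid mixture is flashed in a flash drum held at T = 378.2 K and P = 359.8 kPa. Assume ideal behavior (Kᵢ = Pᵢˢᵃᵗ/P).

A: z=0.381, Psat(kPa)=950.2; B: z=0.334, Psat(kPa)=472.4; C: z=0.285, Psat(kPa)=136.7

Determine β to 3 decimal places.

Raoult's law: Kᵢ = Pᵢˢᵃᵗ/P = Pᵢˢᵃᵗ/359.8.
  K_A = 950.2/359.8 = 2.64091, K_B = 472.4/359.8 = 1.31295, K_C = 136.7/359.8 = 0.37993
Newton iteration, β⁰ = 0.5:
  β = 0.500: g = 0.1777, g' = -0.564 → β = 0.815
  β = 0.815: g = -0.0065, g' = -0.656 → β = 0.805
Converged at β = 0.805.

β = 0.805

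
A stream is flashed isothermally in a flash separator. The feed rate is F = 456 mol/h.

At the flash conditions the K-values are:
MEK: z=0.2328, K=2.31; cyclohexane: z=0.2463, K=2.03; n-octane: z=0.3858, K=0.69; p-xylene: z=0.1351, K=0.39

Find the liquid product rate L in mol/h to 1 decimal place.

L = 125.8 mol/h

Material balance + equilibrium reduce to Σ zᵢ(Kᵢ−1)/(1+V/F(Kᵢ−1)) = 0.
g(0) = ΣzᵢKᵢ − 1 = 0.3566 and g(1) = 1 − Σzᵢ/Kᵢ = -0.1276, so a root lies in (0, 1).
Iterate (Newton) starting at V/F = 0.65:
  V/F = 0.6500: g = 0.03034, g' = -0.4065 → V/F = 0.7246
  V/F = 0.7246: g = -0.00023, g' = -0.4140 → V/F = 0.7241
Converged at V/F = 0.7241.
Then V = V/F·F = 0.7241·456 = 330.2 mol/h and L = F − V = 125.8 mol/h.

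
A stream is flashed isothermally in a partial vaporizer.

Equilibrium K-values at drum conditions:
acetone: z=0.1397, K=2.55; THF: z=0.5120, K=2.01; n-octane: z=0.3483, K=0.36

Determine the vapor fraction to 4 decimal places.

ψ = 0.7041

Let ψ = V/F and solve Σ zᵢ(Kᵢ−1)/(1+ψ(Kᵢ−1)) = 0.
g(0) = ΣzᵢKᵢ − 1 = 0.5107 and g(1) = 1 − Σzᵢ/Kᵢ = -0.2770, so a root lies in (0, 1).
Newton iteration, ψ⁰ = 0.61:
  ψ = 0.6100: g = 0.06561, g' = -0.6726 → ψ = 0.7076
  ψ = 0.7076: g = -0.00253, g' = -0.7305 → ψ = 0.7041
Converged at ψ = 0.7041.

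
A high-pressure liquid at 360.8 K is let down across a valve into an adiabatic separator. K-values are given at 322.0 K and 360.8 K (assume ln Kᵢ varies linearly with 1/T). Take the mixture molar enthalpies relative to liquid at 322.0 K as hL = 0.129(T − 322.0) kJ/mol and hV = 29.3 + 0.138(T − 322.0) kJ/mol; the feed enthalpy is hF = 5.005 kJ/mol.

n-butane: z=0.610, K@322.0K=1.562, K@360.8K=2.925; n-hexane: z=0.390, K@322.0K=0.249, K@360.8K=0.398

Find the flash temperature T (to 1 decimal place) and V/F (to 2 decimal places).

Adiabatic flash: solve Rachford–Rice at each trial T, then check hF = ψ·hV(T) + (1−ψ)·hL(T).
  T = 322.0 K: K = (1.562, 0.249), RR gives ψ = 0.118, H_out = 3.466 kJ/mol
  T = 360.8 K: K = (2.925, 0.398), RR gives ψ = 0.811, H_out = 29.042 kJ/mol
  T = 341.4 K: K = (2.176, 0.319), RR gives ψ = 0.564, H_out = 19.130 kJ/mol
  T = 331.7 K: K = (1.853, 0.283), RR gives ψ = 0.393, H_out = 12.805 kJ/mol
  T = 326.9 K: K = (1.705, 0.266), RR gives ψ = 0.277, H_out = 8.774 kJ/mol
  T = 324.4 K: K = (1.631, 0.257), RR gives ψ = 0.203, H_out = 6.262 kJ/mol
Linear interpolation between T = 322.0 (H_out = 3.466) and T = 324.4 (H_out = 6.262) on hF = 5.005 gives T ≈ 323.3 K, at which ψ = 0.17.

T = 323.3 K, V/F = 0.17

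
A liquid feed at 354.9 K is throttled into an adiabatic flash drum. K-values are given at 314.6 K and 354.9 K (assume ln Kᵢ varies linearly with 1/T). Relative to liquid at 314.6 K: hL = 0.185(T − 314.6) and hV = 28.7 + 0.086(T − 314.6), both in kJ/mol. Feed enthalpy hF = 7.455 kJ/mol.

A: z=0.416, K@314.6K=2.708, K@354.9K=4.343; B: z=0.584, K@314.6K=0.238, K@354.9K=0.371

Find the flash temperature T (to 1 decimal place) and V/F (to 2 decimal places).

T = 318.4 K, V/F = 0.24

Adiabatic flash: solve Rachford–Rice at each trial T, then check hF = ψ·hV(T) + (1−ψ)·hL(T).
  T = 314.6 K: K = (2.708, 0.238), RR gives ψ = 0.204, H_out = 5.855 kJ/mol
  T = 354.9 K: K = (4.343, 0.371), RR gives ψ = 0.487, H_out = 19.481 kJ/mol
  T = 334.8 K: K = (3.481, 0.301), RR gives ψ = 0.360, H_out = 13.348 kJ/mol
  T = 324.7 K: K = (3.082, 0.269), RR gives ψ = 0.288, H_out = 9.858 kJ/mol
  T = 319.6 K: K = (2.890, 0.253), RR gives ψ = 0.248, H_out = 7.918 kJ/mol
  T = 317.1 K: K = (2.798, 0.245), RR gives ψ = 0.227, H_out = 6.909 kJ/mol
  T = 318.4 K: K = (2.846, 0.249), RR gives ψ = 0.238, H_out = 7.439 kJ/mol
Linear interpolation between T = 318.4 (H_out = 7.439) and T = 319.6 (H_out = 7.918) on hF = 7.455 gives T ≈ 318.4 K, at which ψ = 0.24.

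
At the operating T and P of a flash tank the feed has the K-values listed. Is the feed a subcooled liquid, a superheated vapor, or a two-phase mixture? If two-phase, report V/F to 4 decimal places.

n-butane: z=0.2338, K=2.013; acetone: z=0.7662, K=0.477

ΣzᵢKᵢ = 0.8361; Σzᵢ/Kᵢ = 1.7224.
Since ΣzᵢKᵢ < 1 the mixture is below its bubble point — single liquid phase.

subcooled liquid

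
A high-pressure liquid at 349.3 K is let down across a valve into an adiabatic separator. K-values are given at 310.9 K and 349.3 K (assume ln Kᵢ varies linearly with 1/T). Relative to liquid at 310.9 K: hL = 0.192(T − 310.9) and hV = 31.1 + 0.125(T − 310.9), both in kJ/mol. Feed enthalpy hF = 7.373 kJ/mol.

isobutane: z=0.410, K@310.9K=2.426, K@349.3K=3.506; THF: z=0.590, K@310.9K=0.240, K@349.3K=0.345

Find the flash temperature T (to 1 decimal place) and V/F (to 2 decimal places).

T = 318.6 K, V/F = 0.19

Adiabatic flash: solve Rachford–Rice at each trial T, then check hF = ψ·hV(T) + (1−ψ)·hL(T).
  T = 310.9 K: K = (2.426, 0.240), RR gives ψ = 0.126, H_out = 3.910 kJ/mol
  T = 349.3 K: K = (3.506, 0.345), RR gives ψ = 0.391, H_out = 18.513 kJ/mol
  T = 330.1 K: K = (2.948, 0.291), RR gives ψ = 0.275, H_out = 11.892 kJ/mol
  T = 320.5 K: K = (2.682, 0.265), RR gives ψ = 0.207, H_out = 8.148 kJ/mol
  T = 315.7 K: K = (2.553, 0.252), RR gives ψ = 0.168, H_out = 6.105 kJ/mol
  T = 318.1 K: K = (2.617, 0.259), RR gives ψ = 0.188, H_out = 7.144 kJ/mol
Linear interpolation between T = 318.1 (H_out = 7.144) and T = 320.5 (H_out = 8.148) on hF = 7.373 gives T ≈ 318.6 K, at which ψ = 0.19.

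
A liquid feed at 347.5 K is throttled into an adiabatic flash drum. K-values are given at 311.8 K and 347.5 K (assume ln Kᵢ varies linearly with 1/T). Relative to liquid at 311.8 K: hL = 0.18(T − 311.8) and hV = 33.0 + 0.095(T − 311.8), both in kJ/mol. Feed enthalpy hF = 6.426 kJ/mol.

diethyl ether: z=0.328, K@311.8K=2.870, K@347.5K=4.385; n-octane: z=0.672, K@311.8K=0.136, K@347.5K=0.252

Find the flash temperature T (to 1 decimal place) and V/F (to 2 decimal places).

Adiabatic flash: solve Rachford–Rice at each trial T, then check hF = ψ·hV(T) + (1−ψ)·hL(T).
  T = 311.8 K: K = (2.870, 0.136), RR gives ψ = 0.020, H_out = 0.669 kJ/mol
  T = 347.5 K: K = (4.385, 0.252), RR gives ψ = 0.240, H_out = 13.617 kJ/mol
  T = 329.6 K: K = (3.586, 0.188), RR gives ψ = 0.144, H_out = 7.743 kJ/mol
  T = 320.7 K: K = (3.218, 0.161), RR gives ψ = 0.088, H_out = 4.434 kJ/mol
  T = 325.1 K: K = (3.398, 0.174), RR gives ψ = 0.117, H_out = 6.115 kJ/mol
  T = 327.4 K: K = (3.494, 0.181), RR gives ψ = 0.131, H_out = 6.958 kJ/mol
Linear interpolation between T = 325.1 (H_out = 6.115) and T = 327.4 (H_out = 6.958) on hF = 6.426 gives T ≈ 325.9 K, at which ψ = 0.12.

T = 325.9 K, V/F = 0.12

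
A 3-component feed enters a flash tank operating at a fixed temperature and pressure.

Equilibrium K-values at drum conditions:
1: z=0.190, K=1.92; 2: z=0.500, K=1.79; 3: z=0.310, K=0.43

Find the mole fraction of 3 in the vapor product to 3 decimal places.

y_3 = 0.254

Material balance + equilibrium reduce to Σ zᵢ(Kᵢ−1)/(1+V/F(Kᵢ−1)) = 0.
Check two-phase: ΣzᵢKᵢ = 1.393 > 1 and Σzᵢ/Kᵢ = 1.099 > 1, so g(0) = 0.393 > 0 and g(1) = -0.099 < 0.
Newton iteration, V/F⁰ = 0.35:
  V/F = 0.350: g = 0.2209, g' = -0.441 → V/F = 0.851
  V/F = 0.851: g = -0.0091, g' = -0.542 → V/F = 0.835
  V/F = 0.835: g = -0.0001, g' = -0.531 → V/F = 0.834
Converged at V/F = 0.834.
Compositions from xᵢ = zᵢ/(1+V/F(Kᵢ−1)), yᵢ = Kᵢxᵢ:
  1: x = 0.107, y = 0.206
  2: x = 0.301, y = 0.539
  3: x = 0.591, y = 0.254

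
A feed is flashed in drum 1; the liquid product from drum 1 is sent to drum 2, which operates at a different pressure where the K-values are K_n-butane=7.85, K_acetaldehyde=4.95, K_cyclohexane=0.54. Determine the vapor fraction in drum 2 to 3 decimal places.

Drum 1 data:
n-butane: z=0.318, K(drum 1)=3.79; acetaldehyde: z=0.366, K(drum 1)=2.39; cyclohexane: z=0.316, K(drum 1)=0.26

Drum 1:
Material balance + equilibrium reduce to Σ zᵢ(Kᵢ−1)/(1+ψ₁(Kᵢ−1)) = 0.
Feasibility: ΣzᵢKᵢ = 2.162, Σzᵢ/Kᵢ = 1.452 — both > 1, two phases present.
Newton iteration, ψ₁⁰ = 0.61:
  ψ₁ = 0.610: g = 0.1774, g' = -1.121 → ψ₁ = 0.768
  ψ₁ = 0.768: g = -0.0137, g' = -1.345 → ψ₁ = 0.758
Converged at ψ₁ = 0.758.
Drum-1 compositions:
  n-butane: x = 0.102, y = 0.387
  acetaldehyde: x = 0.178, y = 0.426
  cyclohexane: x = 0.720, y = 0.187
Drum-2 feed = drum-1 liquid: z₂ = (0.1021, 0.1782, 0.7197).
Drum 2:
Let ψ₂ = V/F and solve Σ zᵢ(Kᵢ−1)/(1+ψ₂(Kᵢ−1)) = 0.
g(0) = ΣzᵢKᵢ − 1 = 1.072 and g(1) = 1 − Σzᵢ/Kᵢ = -0.382, so a root lies in (0, 1).
Newton–Raphson from ψ₂ = 0.5:
  ψ₂ = 0.500: g = -0.0353, g' = -0.816 → ψ₂ = 0.457
  ψ₂ = 0.457: g = 0.0013, g' = -0.879 → ψ₂ = 0.458
Converged at ψ₂ = 0.458.
  n-butane: x = 0.025, y = 0.194
  acetaldehyde: x = 0.063, y = 0.314
  cyclohexane: x = 0.912, y = 0.492

V/F (drum 2) = 0.458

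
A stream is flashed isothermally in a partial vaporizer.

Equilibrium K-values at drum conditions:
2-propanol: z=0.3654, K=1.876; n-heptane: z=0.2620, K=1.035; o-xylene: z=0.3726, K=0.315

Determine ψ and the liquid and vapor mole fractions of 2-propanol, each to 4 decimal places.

ψ = 0.1674, x_2-propanol = 0.3187, y_2-propanol = 0.5978

Newton iteration, ψ⁰ = 0.5:
  ψ = 0.5000: g = -0.15658, g' = -0.5403 → ψ = 0.2102
  ψ = 0.2102: g = -0.01875, g' = -0.4389 → ψ = 0.1675
  ψ = 0.1675: g = -0.00006, g' = -0.4366 → ψ = 0.1674
Converged at ψ = 0.1674.
Compositions from xᵢ = zᵢ/(1+ψ(Kᵢ−1)), yᵢ = Kᵢxᵢ:
  2-propanol: x = 0.3187, y = 0.5978
  n-heptane: x = 0.2605, y = 0.2696
  o-xylene: x = 0.4208, y = 0.1326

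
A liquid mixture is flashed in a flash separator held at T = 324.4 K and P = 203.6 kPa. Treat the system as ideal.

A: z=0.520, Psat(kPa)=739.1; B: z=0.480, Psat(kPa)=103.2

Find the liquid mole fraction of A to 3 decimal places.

x_A = 0.158

Raoult's law: Kᵢ = Pᵢˢᵃᵗ/P = Pᵢˢᵃᵗ/203.6.
  K_A = 739.1/203.6 = 3.63016, K_B = 103.2/203.6 = 0.50688
Binary case is linear: z₁(K₁−1)(1+V/F(K₂−1)) + z₂(K₂−1)(1+V/F(K₁−1)) = 0
⇒ V/F = [z₁(K₁−1)+z₂(K₂−1)] / [−(K₁−1)(K₂−1)] = 1.1310/1.2970 = 0.872
Compositions from xᵢ = zᵢ/(1+V/F(Kᵢ−1)), yᵢ = Kᵢxᵢ:
  A: x = 0.158, y = 0.573
  B: x = 0.842, y = 0.427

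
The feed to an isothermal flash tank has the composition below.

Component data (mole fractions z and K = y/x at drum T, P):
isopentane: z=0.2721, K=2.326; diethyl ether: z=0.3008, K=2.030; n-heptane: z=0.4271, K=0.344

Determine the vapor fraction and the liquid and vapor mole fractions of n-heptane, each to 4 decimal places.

ψ = 0.5063, x_n-heptane = 0.6395, y_n-heptane = 0.2200

Rachford–Rice: g(ψ) = Σ zᵢ(Kᵢ−1)/(1+ψ(Kᵢ−1)) = 0.
Feasibility: ΣzᵢKᵢ = 1.3905, Σzᵢ/Kᵢ = 1.5067 — both > 1, two phases present.
Newton–Raphson from ψ = 0.5:
  ψ = 0.5000: g = 0.00453, g' = -0.7190 → ψ = 0.5063
Converged at ψ = 0.5063.
Compositions from xᵢ = zᵢ/(1+ψ(Kᵢ−1)), yᵢ = Kᵢxᵢ:
  isopentane: x = 0.1628, y = 0.3787
  diethyl ether: x = 0.1977, y = 0.4013
  n-heptane: x = 0.6395, y = 0.2200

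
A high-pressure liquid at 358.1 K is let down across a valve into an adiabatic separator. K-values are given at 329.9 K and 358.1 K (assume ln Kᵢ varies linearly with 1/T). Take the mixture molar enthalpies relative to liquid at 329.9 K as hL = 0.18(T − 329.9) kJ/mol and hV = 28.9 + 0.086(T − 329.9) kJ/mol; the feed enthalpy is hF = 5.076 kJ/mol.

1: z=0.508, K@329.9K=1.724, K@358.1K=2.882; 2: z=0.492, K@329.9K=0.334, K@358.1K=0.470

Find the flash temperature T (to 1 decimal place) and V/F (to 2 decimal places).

Adiabatic flash: solve Rachford–Rice at each trial T, then check hF = ψ·hV(T) + (1−ψ)·hL(T).
  T = 329.9 K: K = (1.724, 0.334), RR gives ψ = 0.083, H_out = 2.405 kJ/mol
  T = 358.1 K: K = (2.882, 0.470), RR gives ψ = 0.697, H_out = 23.373 kJ/mol
  T = 344.0 K: K = (2.253, 0.399), RR gives ψ = 0.452, H_out = 15.015 kJ/mol
  T = 336.9 K: K = (1.974, 0.366), RR gives ψ = 0.296, H_out = 9.610 kJ/mol
  T = 333.4 K: K = (1.846, 0.350), RR gives ψ = 0.200, H_out = 6.333 kJ/mol
  T = 331.6 K: K = (1.783, 0.342), RR gives ψ = 0.143, H_out = 4.411 kJ/mol
Linear interpolation between T = 331.6 (H_out = 4.411) and T = 333.4 (H_out = 6.333) on hF = 5.076 gives T ≈ 332.2 K, at which ψ = 0.16.

T = 332.2 K, V/F = 0.16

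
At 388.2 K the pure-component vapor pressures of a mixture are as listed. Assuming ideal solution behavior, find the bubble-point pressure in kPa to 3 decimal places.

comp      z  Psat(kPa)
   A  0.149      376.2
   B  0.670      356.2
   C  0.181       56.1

Pbub = 304.862 kPa

At the bubble point ψ → 0, so ΣzᵢKᵢ = 1 with Kᵢ = Pᵢˢᵃᵗ/P ⇒ P = ΣzᵢPᵢˢᵃᵗ.
P = 0.149·376.2 + 0.670·356.2 + 0.181·56.1 = 304.862 kPa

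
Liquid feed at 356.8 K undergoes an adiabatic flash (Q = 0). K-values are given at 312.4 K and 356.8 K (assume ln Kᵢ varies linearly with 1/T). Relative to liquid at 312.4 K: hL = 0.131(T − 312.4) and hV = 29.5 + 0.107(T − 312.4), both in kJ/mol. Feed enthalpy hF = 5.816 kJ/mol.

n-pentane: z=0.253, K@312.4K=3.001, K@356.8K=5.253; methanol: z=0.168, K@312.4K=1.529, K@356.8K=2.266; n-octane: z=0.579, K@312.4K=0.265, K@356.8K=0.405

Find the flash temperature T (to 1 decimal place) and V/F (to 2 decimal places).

Adiabatic flash: solve Rachford–Rice at each trial T, then check hF = ψ·hV(T) + (1−ψ)·hL(T).
  T = 312.4 K: K = (3.001, 1.529, 0.265), RR gives ψ = 0.144, H_out = 4.238 kJ/mol
  T = 356.8 K: K = (5.253, 2.266, 0.405), RR gives ψ = 0.484, H_out = 19.574 kJ/mol
  T = 334.6 K: K = (4.045, 1.886, 0.332), RR gives ψ = 0.333, H_out = 12.561 kJ/mol
  T = 323.5 K: K = (3.502, 1.704, 0.298), RR gives ψ = 0.247, H_out = 8.680 kJ/mol
  T = 317.9 K: K = (3.244, 1.615, 0.281), RR gives ψ = 0.198, H_out = 6.531 kJ/mol
  T = 315.1 K: K = (3.119, 1.571, 0.273), RR gives ψ = 0.171, H_out = 5.390 kJ/mol
  T = 316.5 K: K = (3.181, 1.593, 0.277), RR gives ψ = 0.185, H_out = 5.967 kJ/mol
Linear interpolation between T = 315.1 (H_out = 5.390) and T = 316.5 (H_out = 5.967) on hF = 5.816 gives T ≈ 316.1 K, at which ψ = 0.18.

T = 316.1 K, V/F = 0.18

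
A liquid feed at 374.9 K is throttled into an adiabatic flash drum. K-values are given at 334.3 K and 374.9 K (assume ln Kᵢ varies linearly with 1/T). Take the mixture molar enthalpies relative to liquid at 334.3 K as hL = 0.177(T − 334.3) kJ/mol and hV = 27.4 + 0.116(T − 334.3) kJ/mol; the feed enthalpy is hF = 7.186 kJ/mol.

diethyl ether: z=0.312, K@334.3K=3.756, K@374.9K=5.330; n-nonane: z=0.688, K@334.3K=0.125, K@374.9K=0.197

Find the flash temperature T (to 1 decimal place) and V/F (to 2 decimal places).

Adiabatic flash: solve Rachford–Rice at each trial T, then check hF = ψ·hV(T) + (1−ψ)·hL(T).
  T = 334.3 K: K = (3.756, 0.125), RR gives ψ = 0.107, H_out = 2.930 kJ/mol
  T = 374.9 K: K = (5.330, 0.197), RR gives ψ = 0.230, H_out = 12.910 kJ/mol
  T = 354.6 K: K = (4.519, 0.159), RR gives ψ = 0.175, H_out = 8.184 kJ/mol
  T = 344.5 K: K = (4.133, 0.142), RR gives ψ = 0.144, H_out = 5.658 kJ/mol
  T = 349.6 K: K = (4.327, 0.150), RR gives ψ = 0.160, H_out = 6.952 kJ/mol
  T = 352.1 K: K = (4.423, 0.155), RR gives ψ = 0.168, H_out = 7.572 kJ/mol
  T = 350.9 K: K = (4.376, 0.152), RR gives ψ = 0.164, H_out = 7.275 kJ/mol
Linear interpolation between T = 349.6 (H_out = 6.952) and T = 350.9 (H_out = 7.275) on hF = 7.186 gives T ≈ 350.5 K, at which ψ = 0.16.

T = 350.5 K, V/F = 0.16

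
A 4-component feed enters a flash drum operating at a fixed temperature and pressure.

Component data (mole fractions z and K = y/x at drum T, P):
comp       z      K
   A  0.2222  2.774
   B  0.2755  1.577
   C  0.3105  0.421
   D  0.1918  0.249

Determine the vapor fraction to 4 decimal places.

ψ = 0.2846

Let ψ = V/F and solve Σ zᵢ(Kᵢ−1)/(1+ψ(Kᵢ−1)) = 0.
g(0) = ΣzᵢKᵢ − 1 = 0.2293 and g(1) = 1 − Σzᵢ/Kᵢ = -0.7626, so a root lies in (0, 1).
Iterate (Newton) starting at ψ = 0.33:
  ψ = 0.3300: g = -0.03158, g' = -0.6932 → ψ = 0.2844
  ψ = 0.2844: g = 0.00014, g' = -0.7007 → ψ = 0.2846
Converged at ψ = 0.2846.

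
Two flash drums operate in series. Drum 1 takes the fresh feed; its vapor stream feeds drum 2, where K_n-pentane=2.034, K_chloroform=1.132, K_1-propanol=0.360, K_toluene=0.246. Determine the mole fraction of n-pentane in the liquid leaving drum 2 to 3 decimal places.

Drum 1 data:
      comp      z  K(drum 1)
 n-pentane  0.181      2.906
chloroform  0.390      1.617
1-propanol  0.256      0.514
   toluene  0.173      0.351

Drum 1:
Iterate (Newton) starting at ψ₁ = 0.5:
  ψ₁ = 0.500: g = 0.0300, g' = -0.524 → ψ₁ = 0.557
Converged at ψ₁ = 0.557.
Drum-1 compositions:
  n-pentane: x = 0.088, y = 0.255
  chloroform: x = 0.290, y = 0.469
  1-propanol: x = 0.351, y = 0.180
  toluene: x = 0.271, y = 0.095
Drum-2 feed = drum-1 vapor: z₂ = (0.2551, 0.4693, 0.1804, 0.0951).
Drum 2:
Let ψ₂ = V/F and solve Σ zᵢ(Kᵢ−1)/(1+ψ₂(Kᵢ−1)) = 0.
Feasibility: ΣzᵢKᵢ = 1.139, Σzᵢ/Kᵢ = 1.428 — both > 1, two phases present.
Iterate (Newton) starting at ψ₂ = 0.5:
  ψ₂ = 0.500: g = -0.0529, g' = -0.425 → ψ₂ = 0.376
  ψ₂ = 0.376: g = -0.0030, g' = -0.382 → ψ₂ = 0.368
Converged at ψ₂ = 0.368.
  n-pentane: x = 0.185, y = 0.376
  chloroform: x = 0.448, y = 0.507
  1-propanol: x = 0.236, y = 0.085
  toluene: x = 0.132, y = 0.032

x_n-pentane (drum 2) = 0.185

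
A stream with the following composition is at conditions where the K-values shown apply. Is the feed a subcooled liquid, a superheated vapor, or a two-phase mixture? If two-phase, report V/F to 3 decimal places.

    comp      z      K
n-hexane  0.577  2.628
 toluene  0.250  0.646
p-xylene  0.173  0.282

ΣzᵢKᵢ = 1.727; Σzᵢ/Kᵢ = 1.220.
Both exceed 1, so a two-phase solution exists.
Newton iteration, ψ⁰ = 0.3:
  ψ = 0.300: g = 0.3738, g' = -0.874 → ψ = 0.727
  ψ = 0.727: g = 0.0508, g' = -0.768 → ψ = 0.794
  ψ = 0.794: g = -0.0020, g' = -0.834 → ψ = 0.791
Converged at ψ = 0.791.

two-phase, V/F = 0.791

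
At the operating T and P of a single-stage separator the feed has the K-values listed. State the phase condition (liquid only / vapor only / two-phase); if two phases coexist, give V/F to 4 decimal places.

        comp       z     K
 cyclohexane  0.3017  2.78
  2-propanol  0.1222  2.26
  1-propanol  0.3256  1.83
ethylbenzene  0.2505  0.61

ΣzᵢKᵢ = 1.8636; Σzᵢ/Kᵢ = 0.7512.
Since Σzᵢ/Kᵢ < 1 the mixture is above its dew point — single vapor phase.

vapor only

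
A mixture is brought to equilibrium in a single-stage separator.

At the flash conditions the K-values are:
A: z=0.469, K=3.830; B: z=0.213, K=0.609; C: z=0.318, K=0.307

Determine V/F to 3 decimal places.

Material balance + equilibrium reduce to Σ zᵢ(Kᵢ−1)/(1+V/F(Kᵢ−1)) = 0.
Feasibility: ΣzᵢKᵢ = 2.024, Σzᵢ/Kᵢ = 1.508 — both > 1, two phases present.
Newton iteration, V/F⁰ = 0.66:
  V/F = 0.660: g = -0.0556, g' = -1.035 → V/F = 0.606
Converged at V/F = 0.606.

V/F = 0.606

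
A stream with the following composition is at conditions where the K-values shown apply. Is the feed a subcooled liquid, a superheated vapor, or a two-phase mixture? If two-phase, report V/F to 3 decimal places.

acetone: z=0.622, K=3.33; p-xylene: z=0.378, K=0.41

ΣzᵢKᵢ = 2.226; Σzᵢ/Kᵢ = 1.109.
Both exceed 1, so a two-phase solution exists.
Material balance + equilibrium reduce to Σ zᵢ(Kᵢ−1)/(1+ψ(Kᵢ−1)) = 0.
Binary case is linear: z₁(K₁−1)(1+ψ(K₂−1)) + z₂(K₂−1)(1+ψ(K₁−1)) = 0
⇒ ψ = [z₁(K₁−1)+z₂(K₂−1)] / [−(K₁−1)(K₂−1)] = 1.2262/1.3747 = 0.892

two-phase, V/F = 0.892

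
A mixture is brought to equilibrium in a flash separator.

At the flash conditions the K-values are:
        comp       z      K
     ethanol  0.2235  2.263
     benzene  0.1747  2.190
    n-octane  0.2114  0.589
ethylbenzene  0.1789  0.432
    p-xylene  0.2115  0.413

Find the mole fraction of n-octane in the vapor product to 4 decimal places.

y_n-octane = 0.1403

Iterate (Newton) starting at V/F = 0.6:
  V/F = 0.6000: g = -0.17924, g' = -0.5690 → V/F = 0.2850
  V/F = 0.2850: g = -0.00593, g' = -0.5638 → V/F = 0.2745
Converged at V/F = 0.2745.
Compositions from xᵢ = zᵢ/(1+V/F(Kᵢ−1)), yᵢ = Kᵢxᵢ:
  ethanol: x = 0.1660, y = 0.3756
  benzene: x = 0.1317, y = 0.2884
  n-octane: x = 0.2383, y = 0.1403
  ethylbenzene: x = 0.2119, y = 0.0916
  p-xylene: x = 0.2521, y = 0.1041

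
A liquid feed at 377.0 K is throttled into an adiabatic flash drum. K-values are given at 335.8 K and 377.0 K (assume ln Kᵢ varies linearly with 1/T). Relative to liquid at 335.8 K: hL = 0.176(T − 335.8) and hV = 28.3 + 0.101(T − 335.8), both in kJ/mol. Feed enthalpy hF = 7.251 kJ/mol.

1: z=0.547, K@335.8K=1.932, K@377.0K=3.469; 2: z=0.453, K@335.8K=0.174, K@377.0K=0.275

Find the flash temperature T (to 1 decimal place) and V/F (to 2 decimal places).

Adiabatic flash: solve Rachford–Rice at each trial T, then check hF = ψ·hV(T) + (1−ψ)·hL(T).
  T = 335.8 K: K = (1.932, 0.174), RR gives ψ = 0.176, H_out = 4.986 kJ/mol
  T = 377.0 K: K = (3.469, 0.275), RR gives ψ = 0.571, H_out = 21.646 kJ/mol
  T = 356.4 K: K = (2.633, 0.222), RR gives ψ = 0.425, H_out = 15.006 kJ/mol
  T = 346.1 K: K = (2.266, 0.197), RR gives ψ = 0.323, H_out = 10.716 kJ/mol
  T = 341.0 K: K = (2.096, 0.185), RR gives ψ = 0.258, H_out = 8.127 kJ/mol
  T = 338.4 K: K = (2.013, 0.180), RR gives ψ = 0.220, H_out = 6.632 kJ/mol
  T = 339.7 K: K = (2.055, 0.183), RR gives ψ = 0.240, H_out = 7.397 kJ/mol
  T = 339.0 K: K = (2.032, 0.181), RR gives ψ = 0.229, H_out = 6.990 kJ/mol
Linear interpolation between T = 339.0 (H_out = 6.990) and T = 339.7 (H_out = 7.397) on hF = 7.251 gives T ≈ 339.4 K, at which ψ = 0.24.

T = 339.4 K, V/F = 0.24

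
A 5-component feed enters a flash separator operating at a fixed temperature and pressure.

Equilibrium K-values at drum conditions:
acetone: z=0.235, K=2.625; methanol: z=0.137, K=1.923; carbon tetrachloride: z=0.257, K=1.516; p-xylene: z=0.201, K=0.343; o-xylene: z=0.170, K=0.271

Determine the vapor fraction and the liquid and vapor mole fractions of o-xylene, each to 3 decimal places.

ψ = 0.516, x_o-xylene = 0.272, y_o-xylene = 0.074

Material balance + equilibrium reduce to Σ zᵢ(Kᵢ−1)/(1+ψ(Kᵢ−1)) = 0.
Check two-phase: ΣzᵢKᵢ = 1.385 > 1 and Σzᵢ/Kᵢ = 1.544 > 1, so g(0) = 0.385 > 0 and g(1) = -0.544 < 0.
Newton–Raphson from ψ = 0.62:
  ψ = 0.620: g = -0.0778, g' = -0.788 → ψ = 0.521
  ψ = 0.521: g = -0.0041, g' = -0.713 → ψ = 0.516
Converged at ψ = 0.516.
Compositions from xᵢ = zᵢ/(1+ψ(Kᵢ−1)), yᵢ = Kᵢxᵢ:
  acetone: x = 0.128, y = 0.336
  methanol: x = 0.093, y = 0.179
  carbon tetrachloride: x = 0.203, y = 0.308
  p-xylene: x = 0.304, y = 0.104
  o-xylene: x = 0.272, y = 0.074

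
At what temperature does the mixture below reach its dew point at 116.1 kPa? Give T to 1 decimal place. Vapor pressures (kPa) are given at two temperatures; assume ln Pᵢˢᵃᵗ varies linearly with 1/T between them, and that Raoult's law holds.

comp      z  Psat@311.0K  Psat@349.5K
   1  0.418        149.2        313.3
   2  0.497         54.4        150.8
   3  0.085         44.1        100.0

T = 329.5 K

Dew-point temperature: Σzᵢ·P/Pᵢˢᵃᵗ(T) = 1. Interpolate ln Pᵢˢᵃᵗ = aᵢ + bᵢ/T.
  T = 311.0 K: ΣzᵢP/Pᵢˢᵃᵗ = 1.6097
  T = 349.5 K: ΣzᵢP/Pᵢˢᵃᵗ = 0.6362
  T = 330.2 K: ΣzᵢP/Pᵢˢᵃᵗ = 0.9844
  T = 320.6 K: ΣzᵢP/Pᵢˢᵃᵗ = 1.2489
  T = 325.4 K: ΣzᵢP/Pᵢˢᵃᵗ = 1.1067
  T = 327.8 K: ΣzᵢP/Pᵢˢᵃᵗ = 1.0433
  T = 329.0 K: ΣzᵢP/Pᵢˢᵃᵗ = 1.0133
  T = 329.6 K: ΣzᵢP/Pᵢˢᵃᵗ = 0.9987
Interpolating between 329.0 K and 329.6 K gives T ≈ 329.5 K.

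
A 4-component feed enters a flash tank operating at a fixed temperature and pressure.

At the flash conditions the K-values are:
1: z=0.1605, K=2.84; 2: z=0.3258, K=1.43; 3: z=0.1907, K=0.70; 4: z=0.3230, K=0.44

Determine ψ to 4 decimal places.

Let ψ = V/F and solve Σ zᵢ(Kᵢ−1)/(1+ψ(Kᵢ−1)) = 0.
g(0) = ΣzᵢKᵢ − 1 = 0.1973 and g(1) = 1 − Σzᵢ/Kᵢ = -0.2909, so a root lies in (0, 1).
Newton iteration, ψ⁰ = 0.5:
  ψ = 0.5000: g = -0.04941, g' = -0.4074 → ψ = 0.3787
  ψ = 0.3787: g = 0.00041, g' = -0.4183 → ψ = 0.3797
Converged at ψ = 0.3797.

ψ = 0.3797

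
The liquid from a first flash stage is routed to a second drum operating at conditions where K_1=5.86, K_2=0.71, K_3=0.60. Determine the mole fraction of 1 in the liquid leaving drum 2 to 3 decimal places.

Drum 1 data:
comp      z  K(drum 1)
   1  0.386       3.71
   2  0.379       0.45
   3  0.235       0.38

x_1 (drum 2) = 0.064

Drum 1:
Material balance + equilibrium reduce to Σ zᵢ(Kᵢ−1)/(1+ψ₁(Kᵢ−1)) = 0.
Feasibility: ΣzᵢKᵢ = 1.692, Σzᵢ/Kᵢ = 1.565 — both > 1, two phases present.
Newton–Raphson from ψ₁ = 0.51:
  ψ₁ = 0.510: g = -0.0637, g' = -0.914 → ψ₁ = 0.440
  ψ₁ = 0.440: g = 0.0014, g' = -0.960 → ψ₁ = 0.442
Converged at ψ₁ = 0.442.
Drum-1 compositions:
  1: x = 0.176, y = 0.652
  2: x = 0.501, y = 0.225
  3: x = 0.324, y = 0.123
Drum-2 feed = drum-1 liquid: z₂ = (0.1757, 0.5007, 0.3237).
Drum 2:
Material balance + equilibrium reduce to Σ zᵢ(Kᵢ−1)/(1+ψ₂(Kᵢ−1)) = 0.
g(0) = ΣzᵢKᵢ − 1 = 0.579 and g(1) = 1 − Σzᵢ/Kᵢ = -0.275, so a root lies in (0, 1).
Newton–Raphson from ψ₂ = 0.58:
  ψ₂ = 0.580: g = -0.1196, g' = -0.433 → ψ₂ = 0.304
  ψ₂ = 0.304: g = 0.0380, g' = -0.794 → ψ₂ = 0.352
  ψ₂ = 0.352: g = 0.0027, g' = -0.687 → ψ₂ = 0.356
Converged at ψ₂ = 0.356.
  1: x = 0.064, y = 0.377
  2: x = 0.558, y = 0.396
  3: x = 0.377, y = 0.226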